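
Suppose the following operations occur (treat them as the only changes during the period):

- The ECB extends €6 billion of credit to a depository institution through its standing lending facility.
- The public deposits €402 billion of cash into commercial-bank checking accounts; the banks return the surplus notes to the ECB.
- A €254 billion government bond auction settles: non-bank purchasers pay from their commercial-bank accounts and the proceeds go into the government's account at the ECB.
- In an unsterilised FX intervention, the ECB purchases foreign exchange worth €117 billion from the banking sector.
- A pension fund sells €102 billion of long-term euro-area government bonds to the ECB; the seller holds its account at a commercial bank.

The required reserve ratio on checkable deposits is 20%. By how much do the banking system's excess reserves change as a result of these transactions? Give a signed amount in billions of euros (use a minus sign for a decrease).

+€323 billion

Discount-window loan €6 billion: reserves +€6B, deposits 0.
Currency deposit €402 billion: reserves +€402B, deposits +€402B.
Government account inflow €254 billion: reserves −€254B, deposits −€254B.
FX purchase €117 billion: reserves +€117B, deposits 0.
Asset purchase (from non-banks) €102 billion: reserves +€102B, deposits +€102B.
Totals: Δreserves = +€373B, Δdeposits = +€250B.
Δrequired reserves = 20% × +€250B = +€50B.
Δexcess reserves = Δreserves − Δrequired = +€373B − (+€50B) = +€323 billion.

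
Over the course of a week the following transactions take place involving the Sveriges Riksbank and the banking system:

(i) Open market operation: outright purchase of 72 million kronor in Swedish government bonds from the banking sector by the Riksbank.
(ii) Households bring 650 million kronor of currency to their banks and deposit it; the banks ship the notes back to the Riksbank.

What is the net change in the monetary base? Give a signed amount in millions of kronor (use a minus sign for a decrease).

OMO purchase (from banks) 72 million kronor: Riksbank balance sheet expands → +72M.
Currency deposit 650 million kronor: just a shift between currency and reserves — both are base money → 0.
Net: 72 + 0 = +72 million.

+72 million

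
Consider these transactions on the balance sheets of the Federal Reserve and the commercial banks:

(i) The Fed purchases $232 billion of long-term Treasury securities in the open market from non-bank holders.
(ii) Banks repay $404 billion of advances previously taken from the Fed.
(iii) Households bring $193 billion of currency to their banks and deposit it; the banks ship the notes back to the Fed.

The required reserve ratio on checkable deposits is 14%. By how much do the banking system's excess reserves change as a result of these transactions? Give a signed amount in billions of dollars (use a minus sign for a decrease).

-$38.5 billion

Asset purchase (from non-banks) $232 billion: reserves +$232B, deposits +$232B.
Discount-window repayment $404 billion: reserves −$404B, deposits 0.
Currency deposit $193 billion: reserves +$193B, deposits +$193B.
Totals: Δreserves = +$21B, Δdeposits = +$425B.
Δrequired reserves = 14% × +$425B = +$59.5B.
Δexcess reserves = Δreserves − Δrequired = +$21B − (+$59.5B) = -$38.5 billion.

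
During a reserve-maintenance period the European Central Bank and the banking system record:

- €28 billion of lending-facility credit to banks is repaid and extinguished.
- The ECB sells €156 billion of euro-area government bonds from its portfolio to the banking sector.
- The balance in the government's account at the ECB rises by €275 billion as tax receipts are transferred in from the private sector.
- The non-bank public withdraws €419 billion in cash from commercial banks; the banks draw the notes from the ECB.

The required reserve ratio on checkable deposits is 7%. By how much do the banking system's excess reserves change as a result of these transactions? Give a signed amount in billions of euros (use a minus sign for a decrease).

-€829.42 billion

Discount-window repayment €28 billion: reserves −€28B, deposits 0.
OMO sale (to banks) €156 billion: reserves −€156B, deposits 0.
Government account inflow €275 billion: reserves −€275B, deposits −€275B.
Currency withdrawal €419 billion: reserves −€419B, deposits −€419B.
Totals: Δreserves = −€878B, Δdeposits = −€694B.
Δrequired reserves = 7% × −€694B = −€48.58B.
Δexcess reserves = Δreserves − Δrequired = −€878B − (−€48.58B) = -€829.42 billion.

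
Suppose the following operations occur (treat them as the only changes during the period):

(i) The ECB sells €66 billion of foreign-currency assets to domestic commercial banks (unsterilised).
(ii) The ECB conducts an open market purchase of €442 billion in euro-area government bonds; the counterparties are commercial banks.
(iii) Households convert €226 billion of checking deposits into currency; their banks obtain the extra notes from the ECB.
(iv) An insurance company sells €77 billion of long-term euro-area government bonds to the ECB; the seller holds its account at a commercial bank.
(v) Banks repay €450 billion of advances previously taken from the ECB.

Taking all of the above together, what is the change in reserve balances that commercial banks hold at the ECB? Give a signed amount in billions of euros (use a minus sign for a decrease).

FX sale €66 billion: the buying banks pay out of their reserve balances → −€66B.
OMO purchase (from banks) €442 billion: the ECB pays by crediting reserve accounts → +€442B.
Currency withdrawal €226 billion: banks swap reserves for currency → −€226B.
Asset purchase (from non-banks) €77 billion: the ECB pays by crediting reserve accounts → +€77B.
Discount-window repayment €450 billion: repayment is debited from reserves → −€450B.
Net: −66 + 442 − 226 + 77 − 450 = -€223 billion.

-€223 billion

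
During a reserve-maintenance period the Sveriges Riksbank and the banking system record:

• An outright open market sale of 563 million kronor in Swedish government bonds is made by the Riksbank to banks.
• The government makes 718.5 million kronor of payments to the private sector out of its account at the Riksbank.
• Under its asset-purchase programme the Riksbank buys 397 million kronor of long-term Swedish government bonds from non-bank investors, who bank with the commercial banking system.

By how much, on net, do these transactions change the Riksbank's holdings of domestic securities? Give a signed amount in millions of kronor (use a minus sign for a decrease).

-166 million

Riksbank balance sheet:
  Assets:      Securities −166M
  Liabilities: Bank reserves +552.5M, Government deposits −718.5M
Commercial banking system:
  Assets:      Reserves at CB +552.5M, Securities +563M
  Liabilities: Checkable deposits +1115.5M
So the change in the Riksbank's holdings of domestic securities is -166 million.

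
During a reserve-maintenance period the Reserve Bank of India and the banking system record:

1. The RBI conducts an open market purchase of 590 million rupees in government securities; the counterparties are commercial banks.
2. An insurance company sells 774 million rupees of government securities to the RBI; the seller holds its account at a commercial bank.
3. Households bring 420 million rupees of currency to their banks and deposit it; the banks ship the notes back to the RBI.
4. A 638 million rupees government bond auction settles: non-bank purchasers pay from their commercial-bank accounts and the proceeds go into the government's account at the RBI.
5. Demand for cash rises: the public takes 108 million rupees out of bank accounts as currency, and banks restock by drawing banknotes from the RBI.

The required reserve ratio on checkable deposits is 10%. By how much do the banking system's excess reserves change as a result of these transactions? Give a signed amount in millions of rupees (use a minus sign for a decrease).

+993.2 million

OMO purchase (from banks) 590 million rupees: reserves +590M, deposits 0.
Asset purchase (from non-banks) 774 million rupees: reserves +774M, deposits +774M.
Currency deposit 420 million rupees: reserves +420M, deposits +420M.
Government account inflow 638 million rupees: reserves −638M, deposits −638M.
Currency withdrawal 108 million rupees: reserves −108M, deposits −108M.
Totals: Δreserves = +1038M, Δdeposits = +448M.
Δrequired reserves = 10% × +448M = +44.8M.
Δexcess reserves = Δreserves − Δrequired = +1038M − (+44.8M) = +993.2 million.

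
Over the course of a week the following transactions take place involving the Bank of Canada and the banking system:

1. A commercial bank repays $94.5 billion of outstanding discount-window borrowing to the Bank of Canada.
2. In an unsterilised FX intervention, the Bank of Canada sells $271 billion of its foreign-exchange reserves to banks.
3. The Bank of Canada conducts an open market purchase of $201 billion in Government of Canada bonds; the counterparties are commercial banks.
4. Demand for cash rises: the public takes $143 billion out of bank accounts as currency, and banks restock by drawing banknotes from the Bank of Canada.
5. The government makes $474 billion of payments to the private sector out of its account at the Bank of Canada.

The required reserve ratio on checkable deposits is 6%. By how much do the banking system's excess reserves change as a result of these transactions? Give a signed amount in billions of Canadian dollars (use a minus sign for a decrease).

Discount-window repayment $94.5 billion: reserves −$94.5B, deposits 0.
FX sale $271 billion: reserves −$271B, deposits 0.
OMO purchase (from banks) $201 billion: reserves +$201B, deposits 0.
Currency withdrawal $143 billion: reserves −$143B, deposits −$143B.
Government spending $474 billion: reserves +$474B, deposits +$474B.
Totals: Δreserves = +$166.5B, Δdeposits = +$331B.
Δrequired reserves = 6% × +$331B = +$19.86B.
Δexcess reserves = Δreserves − Δrequired = +$166.5B − (+$19.86B) = +$146.64 billion.

+$146.64 billion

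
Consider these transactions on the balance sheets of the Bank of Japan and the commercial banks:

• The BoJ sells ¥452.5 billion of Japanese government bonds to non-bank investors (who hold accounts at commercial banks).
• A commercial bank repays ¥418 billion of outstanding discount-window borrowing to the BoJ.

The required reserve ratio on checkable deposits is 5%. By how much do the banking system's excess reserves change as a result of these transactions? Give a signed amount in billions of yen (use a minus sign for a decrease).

Asset sale (to non-banks) ¥452.5 billion: reserves −¥452.5B, deposits −¥452.5B.
Discount-window repayment ¥418 billion: reserves −¥418B, deposits 0.
Totals: Δreserves = −¥870.5B, Δdeposits = −¥452.5B.
Δrequired reserves = 5% × −¥452.5B = −¥22.625B.
Δexcess reserves = Δreserves − Δrequired = −¥870.5B − (−¥22.625B) = -¥847.875 billion.

-¥847.875 billion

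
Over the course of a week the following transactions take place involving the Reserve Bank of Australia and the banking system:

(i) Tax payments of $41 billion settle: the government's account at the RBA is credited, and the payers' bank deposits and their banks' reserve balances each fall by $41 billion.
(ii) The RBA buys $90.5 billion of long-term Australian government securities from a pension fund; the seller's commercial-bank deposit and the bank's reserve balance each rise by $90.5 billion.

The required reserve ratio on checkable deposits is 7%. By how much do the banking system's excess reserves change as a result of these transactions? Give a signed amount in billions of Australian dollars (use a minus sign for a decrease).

Government account inflow $41 billion: reserves −$41B, deposits −$41B.
Asset purchase (from non-banks) $90.5 billion: reserves +$90.5B, deposits +$90.5B.
Totals: Δreserves = +$49.5B, Δdeposits = +$49.5B.
Δrequired reserves = 7% × +$49.5B = +$3.465B.
Δexcess reserves = Δreserves − Δrequired = +$49.5B − (+$3.465B) = +$46.035 billion.

+$46.035 billion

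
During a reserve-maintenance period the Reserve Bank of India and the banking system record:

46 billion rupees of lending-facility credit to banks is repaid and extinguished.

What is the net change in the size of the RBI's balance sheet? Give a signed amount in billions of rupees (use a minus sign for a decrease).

RBI balance sheet:
  Assets:      Loans to banks −46B
  Liabilities: Bank reserves −46B
Change in total RBI assets = -46 billion.

-46 billion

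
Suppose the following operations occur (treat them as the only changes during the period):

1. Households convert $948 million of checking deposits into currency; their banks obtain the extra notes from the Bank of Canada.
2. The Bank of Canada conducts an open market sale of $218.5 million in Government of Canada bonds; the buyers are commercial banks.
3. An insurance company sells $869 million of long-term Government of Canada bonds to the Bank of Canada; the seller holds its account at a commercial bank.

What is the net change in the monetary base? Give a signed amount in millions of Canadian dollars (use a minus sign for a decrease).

Bank of Canada balance sheet:
  Assets:      Securities +$650.5M
  Liabilities: Bank reserves −$297.5M, Currency in circulation +$948M
Commercial banking system:
  Assets:      Reserves at CB −$297.5M, Securities +$218.5M
  Liabilities: Checkable deposits −$79M
Monetary base = currency + reserves: +$948M + (−$297.5M) = +$650.5 million.

+$650.5 million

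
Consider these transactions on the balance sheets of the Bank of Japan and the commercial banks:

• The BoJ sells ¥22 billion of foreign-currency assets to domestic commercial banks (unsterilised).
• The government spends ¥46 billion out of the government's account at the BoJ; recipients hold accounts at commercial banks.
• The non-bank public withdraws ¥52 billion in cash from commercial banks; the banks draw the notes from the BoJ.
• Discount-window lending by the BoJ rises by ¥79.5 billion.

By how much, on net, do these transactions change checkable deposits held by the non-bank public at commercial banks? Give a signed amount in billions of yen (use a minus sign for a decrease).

BoJ balance sheet:
  Assets:      Loans to banks +¥79.5B, Foreign assets −¥22B
  Liabilities: Bank reserves +¥51.5B, Currency in circulation +¥52B, Government deposits −¥46B
Commercial banking system:
  Assets:      Reserves at CB +¥51.5B, Foreign assets +¥22B
  Liabilities: Checkable deposits −¥6B, Borrowings from CB +¥79.5B
So the change in checkable deposits held by the non-bank public at commercial banks is -¥6 billion.

-¥6 billion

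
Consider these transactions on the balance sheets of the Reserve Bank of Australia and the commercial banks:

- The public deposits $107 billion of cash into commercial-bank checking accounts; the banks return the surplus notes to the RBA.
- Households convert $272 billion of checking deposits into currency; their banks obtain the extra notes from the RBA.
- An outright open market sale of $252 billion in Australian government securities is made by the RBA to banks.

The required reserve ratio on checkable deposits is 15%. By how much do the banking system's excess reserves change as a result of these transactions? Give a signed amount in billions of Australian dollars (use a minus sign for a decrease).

-$392.25 billion

Currency deposit $107 billion: reserves +$107B, deposits +$107B.
Currency withdrawal $272 billion: reserves −$272B, deposits −$272B.
OMO sale (to banks) $252 billion: reserves −$252B, deposits 0.
Totals: Δreserves = −$417B, Δdeposits = −$165B.
Δrequired reserves = 15% × −$165B = −$24.75B.
Δexcess reserves = Δreserves − Δrequired = −$417B − (−$24.75B) = -$392.25 billion.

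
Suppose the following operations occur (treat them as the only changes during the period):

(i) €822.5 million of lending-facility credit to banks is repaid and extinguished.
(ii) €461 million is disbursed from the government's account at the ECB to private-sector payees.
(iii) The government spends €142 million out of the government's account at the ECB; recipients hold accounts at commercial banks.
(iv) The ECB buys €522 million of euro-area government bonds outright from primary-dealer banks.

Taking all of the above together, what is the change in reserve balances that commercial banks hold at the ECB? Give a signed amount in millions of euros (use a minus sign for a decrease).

+€302.5 million

Discount-window repayment €822.5 million: repayment is debited from reserves → −€822.5M.
Government spending €461 million: government payments flow into bank reserve accounts → +€461M.
Government spending €142 million: government payments flow into bank reserve accounts → +€142M.
OMO purchase (from banks) €522 million: the ECB pays by crediting reserve accounts → +€522M.
Net: −822.5 + 461 + 142 + 522 = +€302.5 million.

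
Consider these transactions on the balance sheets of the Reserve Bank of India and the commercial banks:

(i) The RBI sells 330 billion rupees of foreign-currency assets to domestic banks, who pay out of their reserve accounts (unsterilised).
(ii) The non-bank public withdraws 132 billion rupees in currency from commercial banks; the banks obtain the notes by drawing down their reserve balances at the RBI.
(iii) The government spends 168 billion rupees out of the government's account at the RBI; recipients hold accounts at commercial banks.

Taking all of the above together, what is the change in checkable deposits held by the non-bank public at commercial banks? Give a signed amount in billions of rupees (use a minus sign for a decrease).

+36 billion

FX sale 330 billion rupees: the counterparty is a bank, so public deposits are unchanged → 0.
Currency withdrawal 132 billion rupees: non-bank counterparties' bank balances fall → −132B.
Government spending 168 billion rupees: non-bank counterparties' bank balances rise → +168B.
Net: 0 − 132 + 168 = +36 billion.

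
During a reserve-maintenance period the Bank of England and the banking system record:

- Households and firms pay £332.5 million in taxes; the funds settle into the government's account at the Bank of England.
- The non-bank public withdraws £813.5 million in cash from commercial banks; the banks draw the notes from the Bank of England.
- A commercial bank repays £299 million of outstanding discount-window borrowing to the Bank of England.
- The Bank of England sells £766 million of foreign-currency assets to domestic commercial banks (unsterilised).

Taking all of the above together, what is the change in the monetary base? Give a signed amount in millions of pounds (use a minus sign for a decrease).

-£1397.5 million

Government account inflow £332.5 million: reserves shift to a non-base liability → −£332.5M.
Currency withdrawal £813.5 million: just a shift between currency and reserves — both are base money → 0.
Discount-window repayment £299 million: Bank of England balance sheet contracts → −£299M.
FX sale £766 million: Bank of England balance sheet contracts → −£766M.
Net: −332.5 + 0 − 299 − 766 = -£1397.5 million.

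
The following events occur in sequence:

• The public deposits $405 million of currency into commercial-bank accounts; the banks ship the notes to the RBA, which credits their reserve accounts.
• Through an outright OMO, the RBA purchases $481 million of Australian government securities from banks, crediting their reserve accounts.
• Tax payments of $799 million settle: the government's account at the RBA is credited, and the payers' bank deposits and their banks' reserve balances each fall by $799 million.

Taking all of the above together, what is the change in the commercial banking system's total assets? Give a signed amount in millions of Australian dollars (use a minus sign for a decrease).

-$394 million

RBA balance sheet:
  Assets:      Securities +$481M
  Liabilities: Bank reserves +$87M, Currency in circulation −$405M, Government deposits +$799M
Commercial banking system:
  Assets:      Reserves at CB +$87M, Securities −$481M
  Liabilities: Checkable deposits −$394M
Change in total bank assets = -$394 million.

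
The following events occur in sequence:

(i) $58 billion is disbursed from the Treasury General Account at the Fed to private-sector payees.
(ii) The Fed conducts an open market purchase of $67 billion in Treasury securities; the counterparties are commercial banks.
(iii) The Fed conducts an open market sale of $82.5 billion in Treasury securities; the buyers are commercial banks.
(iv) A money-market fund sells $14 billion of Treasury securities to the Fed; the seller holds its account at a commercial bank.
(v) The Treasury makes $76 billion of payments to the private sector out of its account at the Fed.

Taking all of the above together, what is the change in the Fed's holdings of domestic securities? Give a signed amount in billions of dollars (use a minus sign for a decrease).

-$1.5 billion

Government spending $58 billion: the Fed's securities portfolio is untouched → 0.
OMO purchase (from banks) $67 billion: securities added to the Fed's portfolio → +$67B.
OMO sale (to banks) $82.5 billion: securities removed from the Fed's portfolio → −$82.5B.
Asset purchase (from non-banks) $14 billion: securities added to the Fed's portfolio → +$14B.
Government spending $76 billion: the Fed's securities portfolio is untouched → 0.
Net: 0 + 67 − 82.5 + 14 + 0 = -$1.5 billion.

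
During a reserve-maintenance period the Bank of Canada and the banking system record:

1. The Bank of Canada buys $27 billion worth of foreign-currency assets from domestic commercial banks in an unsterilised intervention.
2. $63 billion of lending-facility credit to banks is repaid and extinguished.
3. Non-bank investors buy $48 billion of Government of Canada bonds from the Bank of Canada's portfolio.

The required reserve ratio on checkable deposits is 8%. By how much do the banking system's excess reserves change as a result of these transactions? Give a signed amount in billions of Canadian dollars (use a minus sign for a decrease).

FX purchase $27 billion: reserves +$27B, deposits 0.
Discount-window repayment $63 billion: reserves −$63B, deposits 0.
Asset sale (to non-banks) $48 billion: reserves −$48B, deposits −$48B.
Totals: Δreserves = −$84B, Δdeposits = −$48B.
Δrequired reserves = 8% × −$48B = −$3.84B.
Δexcess reserves = Δreserves − Δrequired = −$84B − (−$3.84B) = -$80.16 billion.

-$80.16 billion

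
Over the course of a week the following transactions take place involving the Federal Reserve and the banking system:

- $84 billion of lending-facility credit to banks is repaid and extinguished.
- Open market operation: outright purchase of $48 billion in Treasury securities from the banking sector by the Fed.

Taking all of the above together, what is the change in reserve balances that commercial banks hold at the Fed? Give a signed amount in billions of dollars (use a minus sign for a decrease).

-$36 billion

Fed balance sheet:
  Assets:      Securities +$48B, Loans to banks −$84B
  Liabilities: Bank reserves −$36B
So the change in reserve balances that commercial banks hold at the Fed is -$36 billion.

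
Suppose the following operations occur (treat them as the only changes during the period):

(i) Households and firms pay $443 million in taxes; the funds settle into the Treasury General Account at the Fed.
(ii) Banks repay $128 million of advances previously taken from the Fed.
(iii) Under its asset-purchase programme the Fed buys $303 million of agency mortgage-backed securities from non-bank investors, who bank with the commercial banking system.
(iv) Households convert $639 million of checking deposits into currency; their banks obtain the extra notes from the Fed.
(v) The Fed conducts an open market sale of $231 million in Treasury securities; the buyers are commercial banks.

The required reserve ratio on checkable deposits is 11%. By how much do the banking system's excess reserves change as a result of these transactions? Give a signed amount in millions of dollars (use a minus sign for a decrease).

Government account inflow $443 million: reserves −$443M, deposits −$443M.
Discount-window repayment $128 million: reserves −$128M, deposits 0.
Asset purchase (from non-banks) $303 million: reserves +$303M, deposits +$303M.
Currency withdrawal $639 million: reserves −$639M, deposits −$639M.
OMO sale (to banks) $231 million: reserves −$231M, deposits 0.
Totals: Δreserves = −$1138M, Δdeposits = −$779M.
Δrequired reserves = 11% × −$779M = −$85.69M.
Δexcess reserves = Δreserves − Δrequired = −$1138M − (−$85.69M) = -$1052.31 million.

-$1052.31 million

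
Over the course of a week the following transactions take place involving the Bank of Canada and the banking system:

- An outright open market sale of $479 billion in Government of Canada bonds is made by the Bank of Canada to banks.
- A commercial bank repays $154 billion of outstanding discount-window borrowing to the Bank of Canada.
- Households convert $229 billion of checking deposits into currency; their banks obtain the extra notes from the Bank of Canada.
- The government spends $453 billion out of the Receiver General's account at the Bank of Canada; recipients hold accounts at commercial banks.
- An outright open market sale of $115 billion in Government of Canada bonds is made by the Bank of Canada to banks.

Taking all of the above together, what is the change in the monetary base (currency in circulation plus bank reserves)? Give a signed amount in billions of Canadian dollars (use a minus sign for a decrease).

-$295 billion

OMO sale (to banks) $479 billion: Bank of Canada balance sheet contracts → −$479B.
Discount-window repayment $154 billion: Bank of Canada balance sheet contracts → −$154B.
Currency withdrawal $229 billion: just a shift between currency and reserves — both are base money → 0.
Government spending $453 billion: a non-base liability converts back to reserves → +$453B.
OMO sale (to banks) $115 billion: Bank of Canada balance sheet contracts → −$115B.
Net: −479 − 154 + 0 + 453 − 115 = -$295 billion.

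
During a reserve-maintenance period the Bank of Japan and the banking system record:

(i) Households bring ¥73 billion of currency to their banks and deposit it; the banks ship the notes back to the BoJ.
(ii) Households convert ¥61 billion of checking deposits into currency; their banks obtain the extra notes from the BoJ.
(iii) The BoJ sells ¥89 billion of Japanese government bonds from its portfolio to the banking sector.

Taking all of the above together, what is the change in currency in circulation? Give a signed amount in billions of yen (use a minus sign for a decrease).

-¥12 billion

Currency deposit ¥73 billion: notes return to the central bank → −¥73B.
Currency withdrawal ¥61 billion: notes leave the central bank → +¥61B.
OMO sale (to banks) ¥89 billion: no currency enters or leaves circulation → 0.
Net: −73 + 61 + 0 = -¥12 billion.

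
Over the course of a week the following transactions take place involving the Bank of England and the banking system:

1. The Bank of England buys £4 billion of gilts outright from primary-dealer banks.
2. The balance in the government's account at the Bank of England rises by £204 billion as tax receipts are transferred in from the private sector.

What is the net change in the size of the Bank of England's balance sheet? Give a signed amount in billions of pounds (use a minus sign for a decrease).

+£4 billion

Bank of England balance sheet:
  Assets:      Securities +£4B
  Liabilities: Bank reserves −£200B, Government deposits +£204B
Commercial banking system:
  Assets:      Reserves at CB −£200B, Securities −£4B
  Liabilities: Checkable deposits −£204B
Change in total Bank of England assets = +£4 billion.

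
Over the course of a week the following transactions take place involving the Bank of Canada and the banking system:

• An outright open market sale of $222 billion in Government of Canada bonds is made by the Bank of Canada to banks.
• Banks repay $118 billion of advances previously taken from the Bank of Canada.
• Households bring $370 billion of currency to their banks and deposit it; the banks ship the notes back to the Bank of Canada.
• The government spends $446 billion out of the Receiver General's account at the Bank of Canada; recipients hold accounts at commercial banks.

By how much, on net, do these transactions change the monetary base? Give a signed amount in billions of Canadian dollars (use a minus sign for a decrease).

+$106 billion

Bank of Canada balance sheet:
  Assets:      Securities −$222B, Loans to banks −$118B
  Liabilities: Bank reserves +$476B, Currency in circulation −$370B, Government deposits −$446B
Monetary base = currency + reserves: −$370B + (+$476B) = +$106 billion.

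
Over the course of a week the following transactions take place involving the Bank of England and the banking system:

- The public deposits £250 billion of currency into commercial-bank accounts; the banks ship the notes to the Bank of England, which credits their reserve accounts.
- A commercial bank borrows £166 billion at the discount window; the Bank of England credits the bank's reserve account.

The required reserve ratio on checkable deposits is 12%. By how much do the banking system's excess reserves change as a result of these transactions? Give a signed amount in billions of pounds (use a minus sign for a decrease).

+£386 billion

Currency deposit £250 billion: reserves +£250B, deposits +£250B.
Discount-window loan £166 billion: reserves +£166B, deposits 0.
Totals: Δreserves = +£416B, Δdeposits = +£250B.
Δrequired reserves = 12% × +£250B = +£30B.
Δexcess reserves = Δreserves − Δrequired = +£416B − (+£30B) = +£386 billion.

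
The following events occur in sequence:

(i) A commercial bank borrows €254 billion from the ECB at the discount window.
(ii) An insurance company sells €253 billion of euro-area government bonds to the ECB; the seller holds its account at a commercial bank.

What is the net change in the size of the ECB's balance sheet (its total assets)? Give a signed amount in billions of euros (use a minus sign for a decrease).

Discount-window loan €254 billion: an ECB asset is acquired → +€254B.
Asset purchase (from non-banks) €253 billion: an ECB asset is acquired → +€253B.
Net: 254 + 253 = +€507 billion.

+€507 billion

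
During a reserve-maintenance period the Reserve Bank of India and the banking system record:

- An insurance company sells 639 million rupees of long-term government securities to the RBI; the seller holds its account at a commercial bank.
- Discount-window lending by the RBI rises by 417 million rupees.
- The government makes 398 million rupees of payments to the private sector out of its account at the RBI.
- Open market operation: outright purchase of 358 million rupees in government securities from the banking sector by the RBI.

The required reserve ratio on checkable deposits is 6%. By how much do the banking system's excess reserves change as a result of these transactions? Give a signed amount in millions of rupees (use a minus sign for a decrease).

Asset purchase (from non-banks) 639 million rupees: reserves +639M, deposits +639M.
Discount-window loan 417 million rupees: reserves +417M, deposits 0.
Government spending 398 million rupees: reserves +398M, deposits +398M.
OMO purchase (from banks) 358 million rupees: reserves +358M, deposits 0.
Totals: Δreserves = +1812M, Δdeposits = +1037M.
Δrequired reserves = 6% × +1037M = +62.22M.
Δexcess reserves = Δreserves − Δrequired = +1812M − (+62.22M) = +1749.78 million.

+1749.78 million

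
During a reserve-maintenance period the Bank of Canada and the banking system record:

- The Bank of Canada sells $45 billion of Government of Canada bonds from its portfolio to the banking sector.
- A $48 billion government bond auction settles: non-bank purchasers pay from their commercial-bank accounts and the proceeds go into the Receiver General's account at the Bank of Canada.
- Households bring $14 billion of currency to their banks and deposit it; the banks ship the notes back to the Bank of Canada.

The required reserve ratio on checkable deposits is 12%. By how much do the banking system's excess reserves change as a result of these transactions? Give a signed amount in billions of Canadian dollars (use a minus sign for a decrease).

-$74.92 billion

OMO sale (to banks) $45 billion: reserves −$45B, deposits 0.
Government account inflow $48 billion: reserves −$48B, deposits −$48B.
Currency deposit $14 billion: reserves +$14B, deposits +$14B.
Totals: Δreserves = −$79B, Δdeposits = −$34B.
Δrequired reserves = 12% × −$34B = −$4.08B.
Δexcess reserves = Δreserves − Δrequired = −$79B − (−$4.08B) = -$74.92 billion.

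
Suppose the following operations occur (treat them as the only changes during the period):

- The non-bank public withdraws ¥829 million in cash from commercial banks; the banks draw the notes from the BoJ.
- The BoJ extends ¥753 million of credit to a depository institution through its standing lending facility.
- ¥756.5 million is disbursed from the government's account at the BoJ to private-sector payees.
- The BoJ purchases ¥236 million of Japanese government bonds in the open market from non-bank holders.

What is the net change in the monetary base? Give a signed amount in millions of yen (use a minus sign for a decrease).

Currency withdrawal ¥829 million: just a shift between currency and reserves — both are base money → 0.
Discount-window loan ¥753 million: BoJ balance sheet expands → +¥753M.
Government spending ¥756.5 million: a non-base liability converts back to reserves → +¥756.5M.
Asset purchase (from non-banks) ¥236 million: BoJ balance sheet expands → +¥236M.
Net: 0 + 753 + 756.5 + 236 = +¥1745.5 million.

+¥1745.5 million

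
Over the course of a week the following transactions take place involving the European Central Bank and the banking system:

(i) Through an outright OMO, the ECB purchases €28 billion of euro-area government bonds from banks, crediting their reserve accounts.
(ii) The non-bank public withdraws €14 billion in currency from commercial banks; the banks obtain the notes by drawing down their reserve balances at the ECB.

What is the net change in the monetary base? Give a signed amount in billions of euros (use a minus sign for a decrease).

OMO purchase (from banks) €28 billion: ECB balance sheet expands → +€28B.
Currency withdrawal €14 billion: just a shift between currency and reserves — both are base money → 0.
Net: 28 + 0 = +€28 billion.

+€28 billion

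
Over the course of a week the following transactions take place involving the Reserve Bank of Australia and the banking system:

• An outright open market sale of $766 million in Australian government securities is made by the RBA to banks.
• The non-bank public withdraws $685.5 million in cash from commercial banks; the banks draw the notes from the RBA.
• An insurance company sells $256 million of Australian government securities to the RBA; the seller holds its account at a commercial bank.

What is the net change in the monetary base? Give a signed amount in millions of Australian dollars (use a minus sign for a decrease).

-$510 million

RBA balance sheet:
  Assets:      Securities −$510M
  Liabilities: Bank reserves −$1195.5M, Currency in circulation +$685.5M
Monetary base = currency + reserves: +$685.5M + (−$1195.5M) = -$510 million.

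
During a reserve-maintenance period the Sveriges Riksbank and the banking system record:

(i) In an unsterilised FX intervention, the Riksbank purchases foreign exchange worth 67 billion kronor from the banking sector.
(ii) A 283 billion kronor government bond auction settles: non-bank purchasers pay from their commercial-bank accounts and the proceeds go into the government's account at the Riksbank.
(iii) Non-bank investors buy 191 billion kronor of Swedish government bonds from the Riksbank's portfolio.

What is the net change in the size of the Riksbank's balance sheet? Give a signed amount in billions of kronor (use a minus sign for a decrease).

-124 billion

FX purchase 67 billion kronor: a Riksbank asset is acquired → +67B.
Government account inflow 283 billion kronor: only the composition of liabilities changes → 0.
Asset sale (to non-banks) 191 billion kronor: a Riksbank asset is shed → −191B.
Net: 67 + 0 − 191 = -124 billion.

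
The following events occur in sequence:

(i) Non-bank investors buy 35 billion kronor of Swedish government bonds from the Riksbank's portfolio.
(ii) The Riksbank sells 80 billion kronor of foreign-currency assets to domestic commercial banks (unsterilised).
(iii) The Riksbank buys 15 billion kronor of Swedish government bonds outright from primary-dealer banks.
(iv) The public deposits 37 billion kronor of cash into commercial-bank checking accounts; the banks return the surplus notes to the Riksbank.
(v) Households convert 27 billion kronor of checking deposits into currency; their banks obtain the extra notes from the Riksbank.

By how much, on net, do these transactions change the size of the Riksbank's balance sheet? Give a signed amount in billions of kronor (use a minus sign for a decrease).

Asset sale (to non-banks) 35 billion kronor: a Riksbank asset is shed → −35B.
FX sale 80 billion kronor: a Riksbank asset is shed → −80B.
OMO purchase (from banks) 15 billion kronor: a Riksbank asset is acquired → +15B.
Currency deposit 37 billion kronor: only the composition of liabilities changes → 0.
Currency withdrawal 27 billion kronor: only the composition of liabilities changes → 0.
Net: −35 − 80 + 15 + 0 + 0 = -100 billion.

-100 billion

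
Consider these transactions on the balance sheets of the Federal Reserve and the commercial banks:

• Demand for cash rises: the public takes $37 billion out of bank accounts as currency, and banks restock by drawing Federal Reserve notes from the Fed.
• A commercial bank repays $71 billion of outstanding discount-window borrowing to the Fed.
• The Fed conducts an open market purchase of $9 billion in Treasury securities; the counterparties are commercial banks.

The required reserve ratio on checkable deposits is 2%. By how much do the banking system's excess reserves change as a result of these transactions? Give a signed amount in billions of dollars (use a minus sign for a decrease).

-$98.26 billion

Currency withdrawal $37 billion: reserves −$37B, deposits −$37B.
Discount-window repayment $71 billion: reserves −$71B, deposits 0.
OMO purchase (from banks) $9 billion: reserves +$9B, deposits 0.
Totals: Δreserves = −$99B, Δdeposits = −$37B.
Δrequired reserves = 2% × −$37B = −$0.74B.
Δexcess reserves = Δreserves − Δrequired = −$99B − (−$0.74B) = -$98.26 billion.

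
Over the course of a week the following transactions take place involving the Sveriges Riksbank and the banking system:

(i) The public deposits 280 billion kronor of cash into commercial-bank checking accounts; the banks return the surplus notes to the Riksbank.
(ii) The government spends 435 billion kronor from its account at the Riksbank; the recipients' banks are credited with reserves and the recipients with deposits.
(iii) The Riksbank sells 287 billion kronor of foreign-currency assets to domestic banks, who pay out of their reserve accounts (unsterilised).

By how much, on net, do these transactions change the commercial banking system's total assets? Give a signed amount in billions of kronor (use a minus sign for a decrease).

+715 billion

Riksbank balance sheet:
  Assets:      Foreign assets −287B
  Liabilities: Bank reserves +428B, Currency in circulation −280B, Government deposits −435B
Commercial banking system:
  Assets:      Reserves at CB +428B, Foreign assets +287B
  Liabilities: Checkable deposits +715B
Change in total bank assets = +715 billion.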